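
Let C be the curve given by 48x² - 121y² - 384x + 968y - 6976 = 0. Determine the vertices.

(-7, 4) and (15, 4)

48(x² - 8x) -121(y² - 8y) = 6976
Completing the square gives 48(x - 4)² -121(y - 4)² = 6976 + 768 - 1936 = 5808.
Divide by 5808: (x - 4)²/121 - (y - 4)²/48 = 1
Hyperbola, center (4, 4), transverse axis horizontal; a² = 121, b² = 48.
a = 11. Vertices at (h ± a, k).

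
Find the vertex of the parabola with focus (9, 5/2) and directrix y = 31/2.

The vertex is the midpoint between the focus and the directrix along the axis of symmetry.
Axis is vertical (directrix is horizontal). Vertex y-coordinate = (5/2 + 31/2)/2 = 9; x-coordinate = 9.

(9, 9)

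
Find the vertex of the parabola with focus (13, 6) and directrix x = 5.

The vertex is the midpoint between the focus and the directrix along the axis of symmetry.
Axis is horizontal (directrix is vertical). Vertex x-coordinate = (13 + 5)/2 = 9; y-coordinate = 6.

(9, 6)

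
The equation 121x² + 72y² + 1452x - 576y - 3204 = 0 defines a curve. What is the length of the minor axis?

Group the x- and y-terms: 121(x² + 12x) + 72(y² - 8y) = 3204
Complete the square: 121(x + 6)² + 72(y - 4)² = 3204 + 4356 + 1152 = 8712
Dividing both sides by 8712: (x + 6)²/72 + (y - 4)²/121 = 1
Ellipse, center (-6, 4), major axis vertical; a² = 121, b² = 72.
b² = 72 so b = 6√2; the minor axis has length 2b = 12√2.

12√2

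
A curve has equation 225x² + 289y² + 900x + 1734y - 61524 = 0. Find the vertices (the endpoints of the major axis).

Group: 225(x² + 4x) + 289(y² + 6y) = 61524
Completing the square gives 225(x + 2)² + 289(y + 3)² = 61524 + 900 + 2601 = 65025.
Divide by 65025: (x + 2)²/289 + (y + 3)²/225 = 1
Ellipse, center (-2, -3), major axis horizontal; a² = 289, b² = 225.
a = 17. Vertices at (h ± a, k).

(-19, -3) and (15, -3)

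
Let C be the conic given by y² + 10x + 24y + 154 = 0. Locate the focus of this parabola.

Only y is squared. Complete the square in y: (y + 12)² = -10(x + 1).
Vertex (-1, -12); 4p = -10 so p = -5/2. Opens left.
Focus is p units from the vertex along the axis: (h + p, k).

(-7/2, -12)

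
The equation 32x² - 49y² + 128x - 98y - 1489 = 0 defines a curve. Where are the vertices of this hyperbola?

(-9, -1) and (5, -1)

Collect terms: 32(x² + 4x) -49(y² + 2y) = 1489
Complete the square in x and y: 32(x + 2)² -49(y + 1)² = 1489 + 128 - 49 = 1568
Dividing both sides by 1568: (x + 2)²/49 - (y + 1)²/32 = 1
Hyperbola, center (-2, -1), transverse axis horizontal; a² = 49, b² = 32.
a = 7. Vertices at (h ± a, k).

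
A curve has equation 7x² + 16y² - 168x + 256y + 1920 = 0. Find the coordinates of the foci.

(9, -8) and (15, -8)

Group the x- and y-terms: 7(x² - 24x) + 16(y² + 16y) = -1920
7(x - 12)² + 16(y + 8)² = -1920 + 1008 + 1024 = 112
Dividing both sides by 112: (x - 12)²/16 + (y + 8)²/7 = 1
Ellipse, center (12, -8), major axis horizontal; a² = 16, b² = 7.
c² = a² - b² = 16 - 7 = 9, so c = 3.
Foci lie on the horizontal axis through the center: (h ± c, k).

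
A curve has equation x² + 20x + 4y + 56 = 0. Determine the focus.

Only x is squared. Complete the square in x: (x + 10)² = -4(y - 11).
Vertex (-10, 11); 4p = -4 so p = -1. Opens down.
Focus is p units from the vertex along the axis: (h, k + p).

(-10, 10)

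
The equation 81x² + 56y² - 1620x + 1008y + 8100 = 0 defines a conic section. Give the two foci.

Collect terms: 81(x² - 20x) + 56(y² + 18y) = -8100
Completing the square gives 81(x - 10)² + 56(y + 9)² = -8100 + 8100 + 4536 = 4536.
Divide through by 4536 to get (x - 10)²/56 + (y + 9)²/81 = 1.
Ellipse, center (10, -9), major axis vertical; a² = 81, b² = 56.
c² = a² - b² = 81 - 56 = 25, so c = 5.
Foci lie on the vertical axis through the center: (h, k ± c).

(10, -14) and (10, -4)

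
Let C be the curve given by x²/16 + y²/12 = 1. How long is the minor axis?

4√3

Center (0, 0). The larger denominator 16 sits under the x-term, so the major axis is horizontal; a² = 16, b² = 12.
b² = 12 so b = 2√3; the minor axis has length 2b = 4√3.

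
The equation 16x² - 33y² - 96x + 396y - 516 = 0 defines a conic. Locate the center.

(3, 6)

Group: 16(x² - 6x) -33(y² - 12y) = 516
16(x - 3)² -33(y - 6)² = 516 + 144 - 1188 = -528
Divide through by -528 to get (y - 6)²/16 - (x - 3)²/33 = 1.
Hyperbola with center (3, 6).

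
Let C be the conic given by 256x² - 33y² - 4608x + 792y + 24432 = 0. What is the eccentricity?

256(x² - 18x) -33(y² - 24y) = -24432
Complete the square in x and y: 256(x - 9)² -33(y - 12)² = -24432 + 20736 - 4752 = -8448
Dividing both sides by -8448: (y - 12)²/256 - (x - 9)²/33 = 1
Hyperbola, center (9, 12), transverse axis vertical; a² = 256, b² = 33.
c² = a² + b² = 289, so c = 17.
e = c/a = 17/16.

e = 17/16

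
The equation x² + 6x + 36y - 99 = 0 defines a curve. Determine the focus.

(-3, -6)

Only x is squared. Complete the square in x: (x + 3)² = -36(y - 3).
Vertex (-3, 3); 4p = -36 so p = -9. Opens down.
Focus is p units from the vertex along the axis: (h, k + p).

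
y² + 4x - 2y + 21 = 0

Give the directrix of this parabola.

Only y is squared. Complete the square in y: (y - 1)² = -4(x + 5).
Vertex (-5, 1); 4p = -4 so p = -1. Opens left.
Directrix is the vertical line x = h − p = -5 − (-1) = -4.

x = -4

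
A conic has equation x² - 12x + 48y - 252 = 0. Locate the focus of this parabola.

Only x is squared. Complete the square in x: (x - 6)² = -48(y - 6).
Vertex (6, 6); 4p = -48 so p = -12. Opens down.
Focus is p units from the vertex along the axis: (h, k + p).

(6, -6)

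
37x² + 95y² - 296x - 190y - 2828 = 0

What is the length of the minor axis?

2√37

Rearranging, 37(x² - 8x) + 95(y² - 2y) = 2828.
Complete the square: 37(x - 4)² + 95(y - 1)² = 2828 + 592 + 95 = 3515
Divide through by 3515 to get (x - 4)²/95 + (y - 1)²/37 = 1.
Ellipse, center (4, 1), major axis horizontal; a² = 95, b² = 37.
b² = 37 so b = √37; the minor axis has length 2b = 2√37.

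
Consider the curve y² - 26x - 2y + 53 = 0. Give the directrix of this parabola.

x = -9/2

Only y is squared. Complete the square in y: (y - 1)² = 26(x - 2).
Vertex (2, 1); 4p = 26 so p = 13/2. Opens right.
Directrix is the vertical line x = h − p = 2 − (13/2) = -9/2.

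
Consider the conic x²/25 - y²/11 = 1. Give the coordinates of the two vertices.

(-5, 0) and (5, 0)

Center (0, 0). The positive term is the x-term, so the transverse axis is horizontal; a² = 25, b² = 11.
a = 5. Vertices at (h ± a, k).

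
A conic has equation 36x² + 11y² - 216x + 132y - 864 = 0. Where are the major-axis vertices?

(3, -18) and (3, 6)

Rearranging, 36(x² - 6x) + 11(y² + 12y) = 864.
Complete the square in x and y: 36(x - 3)² + 11(y + 6)² = 864 + 324 + 396 = 1584
Dividing both sides by 1584: (x - 3)²/44 + (y + 6)²/144 = 1
Ellipse, center (3, -6), major axis vertical; a² = 144, b² = 44.
a = 12. Vertices at (h, k ± a).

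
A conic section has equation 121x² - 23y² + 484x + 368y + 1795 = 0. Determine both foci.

(-2, -4) and (-2, 20)

Collect terms: 121(x² + 4x) -23(y² - 16y) = -1795
Completing the square gives 121(x + 2)² -23(y - 8)² = -1795 + 484 - 1472 = -2783.
Dividing both sides by -2783: (y - 8)²/121 - (x + 2)²/23 = 1
Hyperbola, center (-2, 8), transverse axis vertical; a² = 121, b² = 23.
c² = a² + b² = 121 + 23 = 144, so c = 12.
Foci lie on the vertical axis through the center: (h, k ± c).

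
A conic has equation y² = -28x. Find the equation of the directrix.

Vertex (0, 0); 4p = -28 so p = -7. Opens left.
Directrix is the vertical line x = h − p = 0 − (-7) = 7.

x = 7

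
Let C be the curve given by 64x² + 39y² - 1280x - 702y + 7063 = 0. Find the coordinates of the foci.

(10, 4) and (10, 14)

Collect terms: 64(x² - 20x) + 39(y² - 18y) = -7063
Complete the square in x and y: 64(x - 10)² + 39(y - 9)² = -7063 + 6400 + 3159 = 2496
Dividing both sides by 2496: (x - 10)²/39 + (y - 9)²/64 = 1
Ellipse, center (10, 9), major axis vertical; a² = 64, b² = 39.
c² = a² - b² = 64 - 39 = 25, so c = 5.
Foci lie on the vertical axis through the center: (h, k ± c).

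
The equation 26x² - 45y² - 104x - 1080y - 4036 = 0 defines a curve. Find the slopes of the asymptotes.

Collect terms: 26(x² - 4x) -45(y² + 24y) = 4036
Completing the square gives 26(x - 2)² -45(y + 12)² = 4036 + 104 - 6480 = -2340.
Divide through by -2340 to get (y + 12)²/52 - (x - 2)²/90 = 1.
Hyperbola, center (2, -12), transverse axis vertical; a² = 52, b² = 90.
For a vertical hyperbola the asymptotes have slope ±a/b.
Here that is ±2√13/3√10 = ±√130/15.

√130/15 and -√130/15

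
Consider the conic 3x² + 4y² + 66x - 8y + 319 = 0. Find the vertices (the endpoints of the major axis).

(-15, 1) and (-7, 1)

Group: 3(x² + 22x) + 4(y² - 2y) = -319
Completing the square gives 3(x + 11)² + 4(y - 1)² = -319 + 363 + 4 = 48.
Dividing both sides by 48: (x + 11)²/16 + (y - 1)²/12 = 1
Ellipse, center (-11, 1), major axis horizontal; a² = 16, b² = 12.
a = 4. Vertices at (h ± a, k).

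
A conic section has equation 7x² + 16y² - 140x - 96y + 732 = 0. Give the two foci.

(7, 3) and (13, 3)

7(x² - 20x) + 16(y² - 6y) = -732
Complete the square: 7(x - 10)² + 16(y - 3)² = -732 + 700 + 144 = 112
Divide by 112: (x - 10)²/16 + (y - 3)²/7 = 1
Ellipse, center (10, 3), major axis horizontal; a² = 16, b² = 7.
c² = a² - b² = 16 - 7 = 9, so c = 3.
Foci lie on the horizontal axis through the center: (h ± c, k).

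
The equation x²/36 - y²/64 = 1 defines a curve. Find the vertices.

(-6, 0) and (6, 0)

Center (0, 0). The positive term is the x-term, so the transverse axis is horizontal; a² = 36, b² = 64.
a = 6. Vertices at (h ± a, k).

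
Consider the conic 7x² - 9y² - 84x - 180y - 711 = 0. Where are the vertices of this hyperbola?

(3, -10) and (9, -10)

Collect terms: 7(x² - 12x) -9(y² + 20y) = 711
Complete the square in x and y: 7(x - 6)² -9(y + 10)² = 711 + 252 - 900 = 63
Dividing both sides by 63: (x - 6)²/9 - (y + 10)²/7 = 1
Hyperbola, center (6, -10), transverse axis horizontal; a² = 9, b² = 7.
a = 3. Vertices at (h ± a, k).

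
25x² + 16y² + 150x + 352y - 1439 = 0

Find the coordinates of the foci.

(-3, -20) and (-3, -2)

Rearranging, 25(x² + 6x) + 16(y² + 22y) = 1439.
Complete the square in x and y: 25(x + 3)² + 16(y + 11)² = 1439 + 225 + 1936 = 3600
Divide through by 3600 to get (x + 3)²/144 + (y + 11)²/225 = 1.
Ellipse, center (-3, -11), major axis vertical; a² = 225, b² = 144.
c² = a² - b² = 225 - 144 = 81, so c = 9.
Foci lie on the vertical axis through the center: (h, k ± c).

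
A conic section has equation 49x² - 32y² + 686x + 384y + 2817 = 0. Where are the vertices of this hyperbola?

Group: 49(x² + 14x) -32(y² - 12y) = -2817
Completing the square gives 49(x + 7)² -32(y - 6)² = -2817 + 2401 - 1152 = -1568.
Divide through by -1568 to get (y - 6)²/49 - (x + 7)²/32 = 1.
Hyperbola, center (-7, 6), transverse axis vertical; a² = 49, b² = 32.
a = 7. Vertices at (h, k ± a).

(-7, -1) and (-7, 13)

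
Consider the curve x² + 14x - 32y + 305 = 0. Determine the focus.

Only x is squared. Complete the square in x: (x + 7)² = 32(y - 8).
Vertex (-7, 8); 4p = 32 so p = 8. Opens up.
Focus is p units from the vertex along the axis: (h, k + p).

(-7, 16)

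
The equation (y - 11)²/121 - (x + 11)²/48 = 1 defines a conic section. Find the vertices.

Center (-11, 11). The positive term is the y-term, so the transverse axis is vertical; a² = 121, b² = 48.
a = 11. Vertices at (h, k ± a).

(-11, 0) and (-11, 22)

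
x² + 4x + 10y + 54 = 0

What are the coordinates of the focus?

Only x is squared. Complete the square in x: (x + 2)² = -10(y + 5).
Vertex (-2, -5); 4p = -10 so p = -5/2. Opens down.
Focus is p units from the vertex along the axis: (h, k + p).

(-2, -15/2)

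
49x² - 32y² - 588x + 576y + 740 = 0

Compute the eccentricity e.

e = 9/7

Group the x- and y-terms: 49(x² - 12x) -32(y² - 18y) = -740
Completing the square gives 49(x - 6)² -32(y - 9)² = -740 + 1764 - 2592 = -1568.
Divide by -1568: (y - 9)²/49 - (x - 6)²/32 = 1
Hyperbola, center (6, 9), transverse axis vertical; a² = 49, b² = 32.
c² = a² + b² = 81, so c = 9.
e = c/a = 9/7.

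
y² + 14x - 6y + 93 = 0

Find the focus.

Only y is squared. Complete the square in y: (y - 3)² = -14(x + 6).
Vertex (-6, 3); 4p = -14 so p = -7/2. Opens left.
Focus is p units from the vertex along the axis: (h + p, k).

(-19/2, 3)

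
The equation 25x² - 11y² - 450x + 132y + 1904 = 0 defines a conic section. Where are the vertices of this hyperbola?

(9, 1) and (9, 11)

25(x² - 18x) -11(y² - 12y) = -1904
Completing the square gives 25(x - 9)² -11(y - 6)² = -1904 + 2025 - 396 = -275.
Dividing both sides by -275: (y - 6)²/25 - (x - 9)²/11 = 1
Hyperbola, center (9, 6), transverse axis vertical; a² = 25, b² = 11.
a = 5. Vertices at (h, k ± a).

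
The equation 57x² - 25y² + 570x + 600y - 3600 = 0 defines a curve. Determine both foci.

(-5 - √82, 12) and (-5 + √82, 12)

Collect terms: 57(x² + 10x) -25(y² - 24y) = 3600
Complete the square: 57(x + 5)² -25(y - 12)² = 3600 + 1425 - 3600 = 1425
Divide through by 1425 to get (x + 5)²/25 - (y - 12)²/57 = 1.
Hyperbola, center (-5, 12), transverse axis horizontal; a² = 25, b² = 57.
c² = a² + b² = 25 + 57 = 82, so c = √82.
Foci lie on the horizontal axis through the center: (h ± c, k).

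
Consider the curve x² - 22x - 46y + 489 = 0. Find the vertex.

(11, 8)

Only x is squared. Complete the square in x: (x - 11)² = 46(y - 8).
Vertex (11, 8); 4p = 46 so p = 23/2. Opens up.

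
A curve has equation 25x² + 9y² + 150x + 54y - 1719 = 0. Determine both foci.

Group: 25(x² + 6x) + 9(y² + 6y) = 1719
Completing the square gives 25(x + 3)² + 9(y + 3)² = 1719 + 225 + 81 = 2025.
Dividing both sides by 2025: (x + 3)²/81 + (y + 3)²/225 = 1
Ellipse, center (-3, -3), major axis vertical; a² = 225, b² = 81.
c² = a² - b² = 225 - 81 = 144, so c = 12.
Foci lie on the vertical axis through the center: (h, k ± c).

(-3, -15) and (-3, 9)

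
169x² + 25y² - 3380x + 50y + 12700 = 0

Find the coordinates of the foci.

(10, -13) and (10, 11)

Collect terms: 169(x² - 20x) + 25(y² + 2y) = -12700
Complete the square: 169(x - 10)² + 25(y + 1)² = -12700 + 16900 + 25 = 4225
Divide by 4225: (x - 10)²/25 + (y + 1)²/169 = 1
Ellipse, center (10, -1), major axis vertical; a² = 169, b² = 25.
c² = a² - b² = 169 - 25 = 144, so c = 12.
Foci lie on the vertical axis through the center: (h, k ± c).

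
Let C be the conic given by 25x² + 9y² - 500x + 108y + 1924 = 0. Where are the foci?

(10, -14) and (10, 2)

Collect terms: 25(x² - 20x) + 9(y² + 12y) = -1924
Complete the square: 25(x - 10)² + 9(y + 6)² = -1924 + 2500 + 324 = 900
Divide through by 900 to get (x - 10)²/36 + (y + 6)²/100 = 1.
Ellipse, center (10, -6), major axis vertical; a² = 100, b² = 36.
c² = a² - b² = 100 - 36 = 64, so c = 8.
Foci lie on the vertical axis through the center: (h, k ± c).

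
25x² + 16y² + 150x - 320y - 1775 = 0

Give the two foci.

Group the x- and y-terms: 25(x² + 6x) + 16(y² - 20y) = 1775
Complete the square: 25(x + 3)² + 16(y - 10)² = 1775 + 225 + 1600 = 3600
Divide through by 3600 to get (x + 3)²/144 + (y - 10)²/225 = 1.
Ellipse, center (-3, 10), major axis vertical; a² = 225, b² = 144.
c² = a² - b² = 225 - 144 = 81, so c = 9.
Foci lie on the vertical axis through the center: (h, k ± c).

(-3, 1) and (-3, 19)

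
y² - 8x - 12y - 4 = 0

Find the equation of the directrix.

x = -7

Only y is squared. Complete the square in y: (y - 6)² = 8(x + 5).
Vertex (-5, 6); 4p = 8 so p = 2. Opens right.
Directrix is the vertical line x = h − p = -5 − (2) = -7.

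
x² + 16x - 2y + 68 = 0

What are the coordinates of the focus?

Only x is squared. Complete the square in x: (x + 8)² = 2(y - 2).
Vertex (-8, 2); 4p = 2 so p = 1/2. Opens up.
Focus is p units from the vertex along the axis: (h, k + p).

(-8, 5/2)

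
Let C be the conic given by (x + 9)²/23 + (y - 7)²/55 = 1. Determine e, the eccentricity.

e = 4√110/55

Center (-9, 7). The larger denominator 55 sits under the y-term, so the major axis is vertical; a² = 55, b² = 23.
c² = a² - b² = 32, so c = 4√2.
e = c/a = 4√2/√55 = 4√110/55.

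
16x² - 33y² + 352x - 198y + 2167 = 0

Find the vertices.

(-11, -7) and (-11, 1)

Collect terms: 16(x² + 22x) -33(y² + 6y) = -2167
Complete the square: 16(x + 11)² -33(y + 3)² = -2167 + 1936 - 297 = -528
Dividing both sides by -528: (y + 3)²/16 - (x + 11)²/33 = 1
Hyperbola, center (-11, -3), transverse axis vertical; a² = 16, b² = 33.
a = 4. Vertices at (h, k ± a).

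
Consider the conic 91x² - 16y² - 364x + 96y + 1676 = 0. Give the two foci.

(2, 3 - √107) and (2, 3 + √107)

Rearranging, 91(x² - 4x) -16(y² - 6y) = -1676.
91(x - 2)² -16(y - 3)² = -1676 + 364 - 144 = -1456
Dividing both sides by -1456: (y - 3)²/91 - (x - 2)²/16 = 1
Hyperbola, center (2, 3), transverse axis vertical; a² = 91, b² = 16.
c² = a² + b² = 91 + 16 = 107, so c = √107.
Foci lie on the vertical axis through the center: (h, k ± c).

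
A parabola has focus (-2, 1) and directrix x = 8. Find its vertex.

(3, 1)

The vertex is the midpoint between the focus and the directrix along the axis of symmetry.
Axis is horizontal (directrix is vertical). Vertex x-coordinate = (-2 + 8)/2 = 3; y-coordinate = 1.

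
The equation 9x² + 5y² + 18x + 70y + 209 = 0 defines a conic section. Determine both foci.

(-1, -9) and (-1, -5)

Group: 9(x² + 2x) + 5(y² + 14y) = -209
Complete the square in x and y: 9(x + 1)² + 5(y + 7)² = -209 + 9 + 245 = 45
Divide through by 45 to get (x + 1)²/5 + (y + 7)²/9 = 1.
Ellipse, center (-1, -7), major axis vertical; a² = 9, b² = 5.
c² = a² - b² = 9 - 5 = 4, so c = 2.
Foci lie on the vertical axis through the center: (h, k ± c).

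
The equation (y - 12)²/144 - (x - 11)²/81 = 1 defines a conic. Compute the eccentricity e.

Center (11, 12). The positive term is the y-term, so the transverse axis is vertical; a² = 144, b² = 81.
c² = a² + b² = 225, so c = 15.
e = c/a = 15/12 = 5/4.

e = 5/4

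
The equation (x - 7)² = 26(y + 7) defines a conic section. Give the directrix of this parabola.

Vertex (7, -7); 4p = 26 so p = 13/2. Opens up.
Directrix is the horizontal line y = k − p = -7 − (13/2) = -27/2.

y = -27/2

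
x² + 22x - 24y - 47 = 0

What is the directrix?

y = -13

Only x is squared. Complete the square in x: (x + 11)² = 24(y + 7).
Vertex (-11, -7); 4p = 24 so p = 6. Opens up.
Directrix is the horizontal line y = k − p = -7 − (6) = -13.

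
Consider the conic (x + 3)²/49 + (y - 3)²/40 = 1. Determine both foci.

Center (-3, 3). The larger denominator 49 sits under the x-term, so the major axis is horizontal; a² = 49, b² = 40.
c² = a² - b² = 49 - 40 = 9, so c = 3.
Foci lie on the horizontal axis through the center: (h ± c, k).

(-6, 3) and (0, 3)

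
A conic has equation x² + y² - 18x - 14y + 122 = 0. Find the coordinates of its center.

(9, 7)

Rearranging, (x² - 18x) + (y² - 14y) = -122.
(x - 9)² + (y - 7)² = -122 + 81 + 49 = 8
So (x - 9)² + (y - 7)² = 8.
Circle centered at (9, 7) with r² = 8.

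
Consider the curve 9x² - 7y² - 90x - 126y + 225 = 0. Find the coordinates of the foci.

Collect terms: 9(x² - 10x) -7(y² + 18y) = -225
9(x - 5)² -7(y + 9)² = -225 + 225 - 567 = -567
Divide through by -567 to get (y + 9)²/81 - (x - 5)²/63 = 1.
Hyperbola, center (5, -9), transverse axis vertical; a² = 81, b² = 63.
c² = a² + b² = 81 + 63 = 144, so c = 12.
Foci lie on the vertical axis through the center: (h, k ± c).

(5, -21) and (5, 3)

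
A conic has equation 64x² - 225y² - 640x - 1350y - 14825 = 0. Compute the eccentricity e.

e = 17/15

Collect terms: 64(x² - 10x) -225(y² + 6y) = 14825
Completing the square gives 64(x - 5)² -225(y + 3)² = 14825 + 1600 - 2025 = 14400.
Divide by 14400: (x - 5)²/225 - (y + 3)²/64 = 1
Hyperbola, center (5, -3), transverse axis horizontal; a² = 225, b² = 64.
c² = a² + b² = 289, so c = 17.
e = c/a = 17/15.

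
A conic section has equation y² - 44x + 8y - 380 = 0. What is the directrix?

x = -20

Only y is squared. Complete the square in y: (y + 4)² = 44(x + 9).
Vertex (-9, -4); 4p = 44 so p = 11. Opens right.
Directrix is the vertical line x = h − p = -9 − (11) = -20.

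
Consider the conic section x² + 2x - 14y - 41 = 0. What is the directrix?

Only x is squared. Complete the square in x: (x + 1)² = 14(y + 3).
Vertex (-1, -3); 4p = 14 so p = 7/2. Opens up.
Directrix is the horizontal line y = k − p = -3 − (7/2) = -13/2.

y = -13/2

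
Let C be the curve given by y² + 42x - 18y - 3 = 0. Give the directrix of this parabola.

x = 25/2

Only y is squared. Complete the square in y: (y - 9)² = -42(x - 2).
Vertex (2, 9); 4p = -42 so p = -21/2. Opens left.
Directrix is the vertical line x = h − p = 2 − (-21/2) = 25/2.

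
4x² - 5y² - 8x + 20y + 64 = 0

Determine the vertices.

(1, -2) and (1, 6)

Rearranging, 4(x² - 2x) -5(y² - 4y) = -64.
Completing the square gives 4(x - 1)² -5(y - 2)² = -64 + 4 - 20 = -80.
Divide through by -80 to get (y - 2)²/16 - (x - 1)²/20 = 1.
Hyperbola, center (1, 2), transverse axis vertical; a² = 16, b² = 20.
a = 4. Vertices at (h, k ± a).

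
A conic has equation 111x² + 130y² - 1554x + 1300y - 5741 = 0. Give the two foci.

(7 - √19, -5) and (7 + √19, -5)

Group the x- and y-terms: 111(x² - 14x) + 130(y² + 10y) = 5741
Completing the square gives 111(x - 7)² + 130(y + 5)² = 5741 + 5439 + 3250 = 14430.
Divide by 14430: (x - 7)²/130 + (y + 5)²/111 = 1
Ellipse, center (7, -5), major axis horizontal; a² = 130, b² = 111.
c² = a² - b² = 130 - 111 = 19, so c = √19.
Foci lie on the horizontal axis through the center: (h ± c, k).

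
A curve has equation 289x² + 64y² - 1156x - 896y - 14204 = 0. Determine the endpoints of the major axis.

(2, -10) and (2, 24)

Group: 289(x² - 4x) + 64(y² - 14y) = 14204
289(x - 2)² + 64(y - 7)² = 14204 + 1156 + 3136 = 18496
Divide by 18496: (x - 2)²/64 + (y - 7)²/289 = 1
Ellipse, center (2, 7), major axis vertical; a² = 289, b² = 64.
a = 17. Vertices at (h, k ± a).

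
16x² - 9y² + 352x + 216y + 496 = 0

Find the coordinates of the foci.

(-16, 12) and (-6, 12)

Group the x- and y-terms: 16(x² + 22x) -9(y² - 24y) = -496
16(x + 11)² -9(y - 12)² = -496 + 1936 - 1296 = 144
Divide through by 144 to get (x + 11)²/9 - (y - 12)²/16 = 1.
Hyperbola, center (-11, 12), transverse axis horizontal; a² = 9, b² = 16.
c² = a² + b² = 9 + 16 = 25, so c = 5.
Foci lie on the horizontal axis through the center: (h ± c, k).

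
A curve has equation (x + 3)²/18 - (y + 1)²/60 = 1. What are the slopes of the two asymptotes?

√30/3 and -√30/3

Center (-3, -1). The positive term is the x-term, so the transverse axis is horizontal; a² = 18, b² = 60.
For a horizontal hyperbola the asymptotes have slope ±b/a.
Here that is ±2√15/3√2 = ±√30/3.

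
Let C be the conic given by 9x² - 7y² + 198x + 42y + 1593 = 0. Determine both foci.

(-11, -9) and (-11, 15)

9(x² + 22x) -7(y² - 6y) = -1593
Complete the square in x and y: 9(x + 11)² -7(y - 3)² = -1593 + 1089 - 63 = -567
Dividing both sides by -567: (y - 3)²/81 - (x + 11)²/63 = 1
Hyperbola, center (-11, 3), transverse axis vertical; a² = 81, b² = 63.
c² = a² + b² = 81 + 63 = 144, so c = 12.
Foci lie on the vertical axis through the center: (h, k ± c).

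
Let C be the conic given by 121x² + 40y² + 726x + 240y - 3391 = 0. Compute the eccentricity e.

Group: 121(x² + 6x) + 40(y² + 6y) = 3391
121(x + 3)² + 40(y + 3)² = 3391 + 1089 + 360 = 4840
Divide by 4840: (x + 3)²/40 + (y + 3)²/121 = 1
Ellipse, center (-3, -3), major axis vertical; a² = 121, b² = 40.
c² = a² - b² = 81, so c = 9.
e = c/a = 9/11.

e = 9/11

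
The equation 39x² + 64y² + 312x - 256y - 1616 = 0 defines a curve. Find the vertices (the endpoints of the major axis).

Group the x- and y-terms: 39(x² + 8x) + 64(y² - 4y) = 1616
39(x + 4)² + 64(y - 2)² = 1616 + 624 + 256 = 2496
Divide through by 2496 to get (x + 4)²/64 + (y - 2)²/39 = 1.
Ellipse, center (-4, 2), major axis horizontal; a² = 64, b² = 39.
a = 8. Vertices at (h ± a, k).

(-12, 2) and (4, 2)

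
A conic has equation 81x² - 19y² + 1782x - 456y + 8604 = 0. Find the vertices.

(-11, -21) and (-11, -3)

Group: 81(x² + 22x) -19(y² + 24y) = -8604
Complete the square: 81(x + 11)² -19(y + 12)² = -8604 + 9801 - 2736 = -1539
Divide by -1539: (y + 12)²/81 - (x + 11)²/19 = 1
Hyperbola, center (-11, -12), transverse axis vertical; a² = 81, b² = 19.
a = 9. Vertices at (h, k ± a).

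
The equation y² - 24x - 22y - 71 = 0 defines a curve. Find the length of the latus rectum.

Only y is squared. Complete the square in y: (y - 11)² = 24(x + 8).
Vertex (-8, 11); 4p = 24 so p = 6. Opens right.
Latus rectum length = |4p| = 24.

24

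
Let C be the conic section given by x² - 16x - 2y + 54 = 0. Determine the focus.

Only x is squared. Complete the square in x: (x - 8)² = 2(y + 5).
Vertex (8, -5); 4p = 2 so p = 1/2. Opens up.
Focus is p units from the vertex along the axis: (h, k + p).

(8, -9/2)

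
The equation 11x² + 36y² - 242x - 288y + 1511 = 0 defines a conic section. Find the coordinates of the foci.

(6, 4) and (16, 4)

11(x² - 22x) + 36(y² - 8y) = -1511
Completing the square gives 11(x - 11)² + 36(y - 4)² = -1511 + 1331 + 576 = 396.
Divide by 396: (x - 11)²/36 + (y - 4)²/11 = 1
Ellipse, center (11, 4), major axis horizontal; a² = 36, b² = 11.
c² = a² - b² = 36 - 11 = 25, so c = 5.
Foci lie on the horizontal axis through the center: (h ± c, k).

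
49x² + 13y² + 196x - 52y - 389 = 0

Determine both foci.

(-2, -4) and (-2, 8)

Group: 49(x² + 4x) + 13(y² - 4y) = 389
Complete the square in x and y: 49(x + 2)² + 13(y - 2)² = 389 + 196 + 52 = 637
Dividing both sides by 637: (x + 2)²/13 + (y - 2)²/49 = 1
Ellipse, center (-2, 2), major axis vertical; a² = 49, b² = 13.
c² = a² - b² = 49 - 13 = 36, so c = 6.
Foci lie on the vertical axis through the center: (h, k ± c).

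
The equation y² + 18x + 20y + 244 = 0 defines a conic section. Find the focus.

Only y is squared. Complete the square in y: (y + 10)² = -18(x + 8).
Vertex (-8, -10); 4p = -18 so p = -9/2. Opens left.
Focus is p units from the vertex along the axis: (h + p, k).

(-25/2, -10)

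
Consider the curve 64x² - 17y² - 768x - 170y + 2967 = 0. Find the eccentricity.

e = 9/8

Group the x- and y-terms: 64(x² - 12x) -17(y² + 10y) = -2967
Completing the square gives 64(x - 6)² -17(y + 5)² = -2967 + 2304 - 425 = -1088.
Divide through by -1088 to get (y + 5)²/64 - (x - 6)²/17 = 1.
Hyperbola, center (6, -5), transverse axis vertical; a² = 64, b² = 17.
c² = a² + b² = 81, so c = 9.
e = c/a = 9/8.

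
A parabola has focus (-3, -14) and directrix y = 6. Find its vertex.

The vertex is the midpoint between the focus and the directrix along the axis of symmetry.
Axis is vertical (directrix is horizontal). Vertex y-coordinate = (-14 + 6)/2 = -4; x-coordinate = -3.

(-3, -4)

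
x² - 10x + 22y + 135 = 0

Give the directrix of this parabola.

y = 1/2

Only x is squared. Complete the square in x: (x - 5)² = -22(y + 5).
Vertex (5, -5); 4p = -22 so p = -11/2. Opens down.
Directrix is the horizontal line y = k − p = -5 − (-11/2) = 1/2.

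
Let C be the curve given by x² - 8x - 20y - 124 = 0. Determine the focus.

(4, -2)

Only x is squared. Complete the square in x: (x - 4)² = 20(y + 7).
Vertex (4, -7); 4p = 20 so p = 5. Opens up.
Focus is p units from the vertex along the axis: (h, k + p).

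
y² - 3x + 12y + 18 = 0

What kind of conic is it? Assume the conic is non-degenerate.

No xy term. Coefficients of x² and y² are A = 0, C = 1.
Exactly one squared variable ⇒ parabola.

parabola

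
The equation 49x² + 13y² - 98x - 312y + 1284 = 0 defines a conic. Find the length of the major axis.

49(x² - 2x) + 13(y² - 24y) = -1284
49(x - 1)² + 13(y - 12)² = -1284 + 49 + 1872 = 637
Divide by 637: (x - 1)²/13 + (y - 12)²/49 = 1
Ellipse, center (1, 12), major axis vertical; a² = 49, b² = 13.
a² = 49 so a = 7; the major axis has length 2a = 14.

14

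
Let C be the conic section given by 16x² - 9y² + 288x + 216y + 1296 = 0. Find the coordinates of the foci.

(-9, -3) and (-9, 27)

Collect terms: 16(x² + 18x) -9(y² - 24y) = -1296
Complete the square: 16(x + 9)² -9(y - 12)² = -1296 + 1296 - 1296 = -1296
Divide through by -1296 to get (y - 12)²/144 - (x + 9)²/81 = 1.
Hyperbola, center (-9, 12), transverse axis vertical; a² = 144, b² = 81.
c² = a² + b² = 144 + 81 = 225, so c = 15.
Foci lie on the vertical axis through the center: (h, k ± c).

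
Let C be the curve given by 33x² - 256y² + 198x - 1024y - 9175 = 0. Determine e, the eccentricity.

Group: 33(x² + 6x) -256(y² + 4y) = 9175
Completing the square gives 33(x + 3)² -256(y + 2)² = 9175 + 297 - 1024 = 8448.
Dividing both sides by 8448: (x + 3)²/256 - (y + 2)²/33 = 1
Hyperbola, center (-3, -2), transverse axis horizontal; a² = 256, b² = 33.
c² = a² + b² = 289, so c = 17.
e = c/a = 17/16.

e = 17/16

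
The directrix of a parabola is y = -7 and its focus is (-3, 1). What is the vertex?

The vertex is the midpoint between the focus and the directrix along the axis of symmetry.
Axis is vertical (directrix is horizontal). Vertex y-coordinate = (1 + (-7))/2 = -3; x-coordinate = -3.

(-3, -3)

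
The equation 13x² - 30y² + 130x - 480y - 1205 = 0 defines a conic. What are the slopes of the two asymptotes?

Group: 13(x² + 10x) -30(y² + 16y) = 1205
13(x + 5)² -30(y + 8)² = 1205 + 325 - 1920 = -390
Dividing both sides by -390: (y + 8)²/13 - (x + 5)²/30 = 1
Hyperbola, center (-5, -8), transverse axis vertical; a² = 13, b² = 30.
For a vertical hyperbola the asymptotes have slope ±a/b.
Here that is ±√13/√30 = ±√390/30.

√390/30 and -√390/30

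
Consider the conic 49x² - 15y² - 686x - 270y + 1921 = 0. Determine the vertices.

Rearranging, 49(x² - 14x) -15(y² + 18y) = -1921.
49(x - 7)² -15(y + 9)² = -1921 + 2401 - 1215 = -735
Divide through by -735 to get (y + 9)²/49 - (x - 7)²/15 = 1.
Hyperbola, center (7, -9), transverse axis vertical; a² = 49, b² = 15.
a = 7. Vertices at (h, k ± a).

(7, -16) and (7, -2)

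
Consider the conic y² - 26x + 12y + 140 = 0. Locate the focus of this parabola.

Only y is squared. Complete the square in y: (y + 6)² = 26(x - 4).
Vertex (4, -6); 4p = 26 so p = 13/2. Opens right.
Focus is p units from the vertex along the axis: (h + p, k).

(21/2, -6)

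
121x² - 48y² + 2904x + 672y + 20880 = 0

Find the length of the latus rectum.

Rearranging, 121(x² + 24x) -48(y² - 14y) = -20880.
Complete the square in x and y: 121(x + 12)² -48(y - 7)² = -20880 + 17424 - 2352 = -5808
Dividing both sides by -5808: (y - 7)²/121 - (x + 12)²/48 = 1
Hyperbola, center (-12, 7), transverse axis vertical; a² = 121, b² = 48.
Latus rectum length = 2b²/a = 2·48/11 = 96/11.

96/11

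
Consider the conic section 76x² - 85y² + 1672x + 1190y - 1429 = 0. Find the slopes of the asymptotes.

Rearranging, 76(x² + 22x) -85(y² - 14y) = 1429.
Complete the square: 76(x + 11)² -85(y - 7)² = 1429 + 9196 - 4165 = 6460
Divide through by 6460 to get (x + 11)²/85 - (y - 7)²/76 = 1.
Hyperbola, center (-11, 7), transverse axis horizontal; a² = 85, b² = 76.
For a horizontal hyperbola the asymptotes have slope ±b/a.
Here that is ±2√19/√85 = ±2√1615/85.

2√1615/85 and -2√1615/85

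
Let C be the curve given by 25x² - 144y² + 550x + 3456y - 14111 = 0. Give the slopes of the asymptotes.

25(x² + 22x) -144(y² - 24y) = 14111
Completing the square gives 25(x + 11)² -144(y - 12)² = 14111 + 3025 - 20736 = -3600.
Dividing both sides by -3600: (y - 12)²/25 - (x + 11)²/144 = 1
Hyperbola, center (-11, 12), transverse axis vertical; a² = 25, b² = 144.
For a vertical hyperbola the asymptotes have slope ±a/b.
Here that is ±5/12.

5/12 and -5/12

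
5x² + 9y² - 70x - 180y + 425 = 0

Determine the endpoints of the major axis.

Group the x- and y-terms: 5(x² - 14x) + 9(y² - 20y) = -425
5(x - 7)² + 9(y - 10)² = -425 + 245 + 900 = 720
Divide through by 720 to get (x - 7)²/144 + (y - 10)²/80 = 1.
Ellipse, center (7, 10), major axis horizontal; a² = 144, b² = 80.
a = 12. Vertices at (h ± a, k).

(-5, 10) and (19, 10)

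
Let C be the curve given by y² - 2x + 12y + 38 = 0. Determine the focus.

(3/2, -6)

Only y is squared. Complete the square in y: (y + 6)² = 2(x - 1).
Vertex (1, -6); 4p = 2 so p = 1/2. Opens right.
Focus is p units from the vertex along the axis: (h + p, k).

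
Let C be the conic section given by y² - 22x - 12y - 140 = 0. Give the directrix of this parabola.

x = -27/2

Only y is squared. Complete the square in y: (y - 6)² = 22(x + 8).
Vertex (-8, 6); 4p = 22 so p = 11/2. Opens right.
Directrix is the vertical line x = h − p = -8 − (11/2) = -27/2.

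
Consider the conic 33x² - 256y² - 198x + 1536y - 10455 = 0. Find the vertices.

(-13, 3) and (19, 3)

33(x² - 6x) -256(y² - 6y) = 10455
Completing the square gives 33(x - 3)² -256(y - 3)² = 10455 + 297 - 2304 = 8448.
Dividing both sides by 8448: (x - 3)²/256 - (y - 3)²/33 = 1
Hyperbola, center (3, 3), transverse axis horizontal; a² = 256, b² = 33.
a = 16. Vertices at (h ± a, k).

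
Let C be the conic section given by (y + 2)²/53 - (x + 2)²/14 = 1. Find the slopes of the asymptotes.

Center (-2, -2). The positive term is the y-term, so the transverse axis is vertical; a² = 53, b² = 14.
For a vertical hyperbola the asymptotes have slope ±a/b.
Here that is ±√53/√14 = ±√742/14.

√742/14 and -√742/14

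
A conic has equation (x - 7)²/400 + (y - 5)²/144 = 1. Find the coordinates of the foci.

(-9, 5) and (23, 5)

Center (7, 5). The larger denominator 400 sits under the x-term, so the major axis is horizontal; a² = 400, b² = 144.
c² = a² - b² = 400 - 144 = 256, so c = 16.
Foci lie on the horizontal axis through the center: (h ± c, k).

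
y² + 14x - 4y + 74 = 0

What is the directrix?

x = -3/2

Only y is squared. Complete the square in y: (y - 2)² = -14(x + 5).
Vertex (-5, 2); 4p = -14 so p = -7/2. Opens left.
Directrix is the vertical line x = h − p = -5 − (-7/2) = -3/2.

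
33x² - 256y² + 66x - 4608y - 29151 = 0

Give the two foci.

(-18, -9) and (16, -9)

33(x² + 2x) -256(y² + 18y) = 29151
Complete the square in x and y: 33(x + 1)² -256(y + 9)² = 29151 + 33 - 20736 = 8448
Dividing both sides by 8448: (x + 1)²/256 - (y + 9)²/33 = 1
Hyperbola, center (-1, -9), transverse axis horizontal; a² = 256, b² = 33.
c² = a² + b² = 256 + 33 = 289, so c = 17.
Foci lie on the horizontal axis through the center: (h ± c, k).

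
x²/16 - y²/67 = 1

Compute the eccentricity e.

Center (0, 0). The positive term is the x-term, so the transverse axis is horizontal; a² = 16, b² = 67.
c² = a² + b² = 83, so c = √83.
e = c/a = √83/4.

e = √83/4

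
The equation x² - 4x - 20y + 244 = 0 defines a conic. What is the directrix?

y = 7

Only x is squared. Complete the square in x: (x - 2)² = 20(y - 12).
Vertex (2, 12); 4p = 20 so p = 5. Opens up.
Directrix is the horizontal line y = k − p = 12 − (5) = 7.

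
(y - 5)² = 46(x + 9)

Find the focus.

(5/2, 5)

Vertex (-9, 5); 4p = 46 so p = 23/2. Opens right.
Focus is p units from the vertex along the axis: (h + p, k).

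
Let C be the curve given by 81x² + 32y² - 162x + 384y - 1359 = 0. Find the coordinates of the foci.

Rearranging, 81(x² - 2x) + 32(y² + 12y) = 1359.
Complete the square in x and y: 81(x - 1)² + 32(y + 6)² = 1359 + 81 + 1152 = 2592
Dividing both sides by 2592: (x - 1)²/32 + (y + 6)²/81 = 1
Ellipse, center (1, -6), major axis vertical; a² = 81, b² = 32.
c² = a² - b² = 81 - 32 = 49, so c = 7.
Foci lie on the vertical axis through the center: (h, k ± c).

(1, -13) and (1, 1)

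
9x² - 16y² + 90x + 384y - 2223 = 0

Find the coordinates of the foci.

(-10, 12) and (0, 12)

Group the x- and y-terms: 9(x² + 10x) -16(y² - 24y) = 2223
9(x + 5)² -16(y - 12)² = 2223 + 225 - 2304 = 144
Dividing both sides by 144: (x + 5)²/16 - (y - 12)²/9 = 1
Hyperbola, center (-5, 12), transverse axis horizontal; a² = 16, b² = 9.
c² = a² + b² = 16 + 9 = 25, so c = 5.
Foci lie on the horizontal axis through the center: (h ± c, k).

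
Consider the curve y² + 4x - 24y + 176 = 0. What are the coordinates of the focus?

(-9, 12)

Only y is squared. Complete the square in y: (y - 12)² = -4(x + 8).
Vertex (-8, 12); 4p = -4 so p = -1. Opens left.
Focus is p units from the vertex along the axis: (h + p, k).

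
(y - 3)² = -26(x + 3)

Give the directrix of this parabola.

Vertex (-3, 3); 4p = -26 so p = -13/2. Opens left.
Directrix is the vertical line x = h − p = -3 − (-13/2) = 7/2.

x = 7/2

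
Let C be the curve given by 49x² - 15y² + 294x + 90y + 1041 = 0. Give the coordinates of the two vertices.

(-3, -4) and (-3, 10)

Collect terms: 49(x² + 6x) -15(y² - 6y) = -1041
Completing the square gives 49(x + 3)² -15(y - 3)² = -1041 + 441 - 135 = -735.
Dividing both sides by -735: (y - 3)²/49 - (x + 3)²/15 = 1
Hyperbola, center (-3, 3), transverse axis vertical; a² = 49, b² = 15.
a = 7. Vertices at (h, k ± a).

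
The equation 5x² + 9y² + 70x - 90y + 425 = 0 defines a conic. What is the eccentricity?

e = 2/3

Rearranging, 5(x² + 14x) + 9(y² - 10y) = -425.
Complete the square: 5(x + 7)² + 9(y - 5)² = -425 + 245 + 225 = 45
Divide by 45: (x + 7)²/9 + (y - 5)²/5 = 1
Ellipse, center (-7, 5), major axis horizontal; a² = 9, b² = 5.
c² = a² - b² = 4, so c = 2.
e = c/a = 2/3.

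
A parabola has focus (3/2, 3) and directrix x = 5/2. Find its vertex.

The vertex is the midpoint between the focus and the directrix along the axis of symmetry.
Axis is horizontal (directrix is vertical). Vertex x-coordinate = (3/2 + 5/2)/2 = 2; y-coordinate = 3.

(2, 3)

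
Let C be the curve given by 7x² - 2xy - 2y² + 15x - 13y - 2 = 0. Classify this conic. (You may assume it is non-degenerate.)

A = 7, B = -2, C = -2.
Discriminant B² − 4AC = (-2)² − 4·7·(-2) = 60.
B² − 4AC > 0 ⇒ hyperbola.

hyperbola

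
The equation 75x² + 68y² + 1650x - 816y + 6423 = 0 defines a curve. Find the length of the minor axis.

Collect terms: 75(x² + 22x) + 68(y² - 12y) = -6423
75(x + 11)² + 68(y - 6)² = -6423 + 9075 + 2448 = 5100
Divide through by 5100 to get (x + 11)²/68 + (y - 6)²/75 = 1.
Ellipse, center (-11, 6), major axis vertical; a² = 75, b² = 68.
b² = 68 so b = 2√17; the minor axis has length 2b = 4√17.

4√17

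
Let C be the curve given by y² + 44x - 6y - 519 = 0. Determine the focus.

Only y is squared. Complete the square in y: (y - 3)² = -44(x - 12).
Vertex (12, 3); 4p = -44 so p = -11. Opens left.
Focus is p units from the vertex along the axis: (h + p, k).

(1, 3)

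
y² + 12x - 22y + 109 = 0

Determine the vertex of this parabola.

(1, 11)

Only y is squared. Complete the square in y: (y - 11)² = -12(x - 1).
Vertex (1, 11); 4p = -12 so p = -3. Opens left.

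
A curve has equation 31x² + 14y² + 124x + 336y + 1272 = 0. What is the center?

31(x² + 4x) + 14(y² + 24y) = -1272
Complete the square: 31(x + 2)² + 14(y + 12)² = -1272 + 124 + 2016 = 868
Divide by 868: (x + 2)²/28 + (y + 12)²/62 = 1
Ellipse with center (-2, -12).

(-2, -12)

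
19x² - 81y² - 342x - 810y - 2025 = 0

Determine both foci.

(-1, -5) and (19, -5)

19(x² - 18x) -81(y² + 10y) = 2025
Completing the square gives 19(x - 9)² -81(y + 5)² = 2025 + 1539 - 2025 = 1539.
Divide through by 1539 to get (x - 9)²/81 - (y + 5)²/19 = 1.
Hyperbola, center (9, -5), transverse axis horizontal; a² = 81, b² = 19.
c² = a² + b² = 81 + 19 = 100, so c = 10.
Foci lie on the horizontal axis through the center: (h ± c, k).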